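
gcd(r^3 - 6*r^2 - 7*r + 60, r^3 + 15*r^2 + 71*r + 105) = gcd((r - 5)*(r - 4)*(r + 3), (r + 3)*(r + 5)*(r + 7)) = r + 3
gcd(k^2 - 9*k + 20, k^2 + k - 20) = k - 4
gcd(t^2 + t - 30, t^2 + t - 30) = t^2 + t - 30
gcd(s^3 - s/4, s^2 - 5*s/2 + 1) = s - 1/2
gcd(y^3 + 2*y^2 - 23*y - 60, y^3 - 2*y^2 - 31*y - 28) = y + 4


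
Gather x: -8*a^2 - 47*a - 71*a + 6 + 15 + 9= -8*a^2 - 118*a + 30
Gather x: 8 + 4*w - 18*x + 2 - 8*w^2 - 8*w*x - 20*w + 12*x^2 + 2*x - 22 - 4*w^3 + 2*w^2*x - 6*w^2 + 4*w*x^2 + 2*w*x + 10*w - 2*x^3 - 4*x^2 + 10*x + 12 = -4*w^3 - 14*w^2 - 6*w - 2*x^3 + x^2*(4*w + 8) + x*(2*w^2 - 6*w - 6)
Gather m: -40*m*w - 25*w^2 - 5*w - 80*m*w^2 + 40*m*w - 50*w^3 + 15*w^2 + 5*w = -80*m*w^2 - 50*w^3 - 10*w^2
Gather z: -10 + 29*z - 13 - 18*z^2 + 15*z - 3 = -18*z^2 + 44*z - 26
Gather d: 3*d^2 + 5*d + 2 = 3*d^2 + 5*d + 2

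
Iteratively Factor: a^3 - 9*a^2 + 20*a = (a - 5)*(a^2 - 4*a) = (a - 5)*(a - 4)*(a)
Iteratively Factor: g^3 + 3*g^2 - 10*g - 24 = (g + 4)*(g^2 - g - 6) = (g + 2)*(g + 4)*(g - 3)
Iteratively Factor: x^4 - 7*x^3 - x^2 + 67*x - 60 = (x - 1)*(x^3 - 6*x^2 - 7*x + 60) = (x - 1)*(x + 3)*(x^2 - 9*x + 20) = (x - 5)*(x - 1)*(x + 3)*(x - 4)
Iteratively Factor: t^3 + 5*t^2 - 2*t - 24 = (t - 2)*(t^2 + 7*t + 12) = (t - 2)*(t + 3)*(t + 4)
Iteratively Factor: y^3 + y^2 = (y)*(y^2 + y) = y^2*(y + 1)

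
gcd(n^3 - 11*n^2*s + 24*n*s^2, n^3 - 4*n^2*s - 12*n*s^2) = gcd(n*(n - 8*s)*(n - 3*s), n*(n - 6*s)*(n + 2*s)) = n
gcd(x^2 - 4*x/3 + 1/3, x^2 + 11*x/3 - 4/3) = x - 1/3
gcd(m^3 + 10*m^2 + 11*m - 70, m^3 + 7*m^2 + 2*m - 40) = m^2 + 3*m - 10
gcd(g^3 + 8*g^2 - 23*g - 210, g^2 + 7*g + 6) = g + 6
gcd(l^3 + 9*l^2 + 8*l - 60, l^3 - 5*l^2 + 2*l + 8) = l - 2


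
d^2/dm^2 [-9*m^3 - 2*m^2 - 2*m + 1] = -54*m - 4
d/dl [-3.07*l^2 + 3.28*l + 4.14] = 3.28 - 6.14*l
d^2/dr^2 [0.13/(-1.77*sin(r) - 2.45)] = (0.407277*sin(r)^2 - 0.563745*sin(r) - 0.814554)/(1.77*sin(r) + 2.45)^3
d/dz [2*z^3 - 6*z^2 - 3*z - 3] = 6*z^2 - 12*z - 3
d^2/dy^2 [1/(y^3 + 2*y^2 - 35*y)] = 2*(-y*(3*y + 2)*(y^2 + 2*y - 35) + (3*y^2 + 4*y - 35)^2)/(y^3*(y^2 + 2*y - 35)^3)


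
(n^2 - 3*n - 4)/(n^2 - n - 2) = (n - 4)/(n - 2)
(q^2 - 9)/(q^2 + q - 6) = (q - 3)/(q - 2)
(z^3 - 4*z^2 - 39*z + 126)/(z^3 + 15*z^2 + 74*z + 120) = (z^2 - 10*z + 21)/(z^2 + 9*z + 20)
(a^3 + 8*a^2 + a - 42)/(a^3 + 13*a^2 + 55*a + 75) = (a^2 + 5*a - 14)/(a^2 + 10*a + 25)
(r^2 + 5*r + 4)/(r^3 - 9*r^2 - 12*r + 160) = (r + 1)/(r^2 - 13*r + 40)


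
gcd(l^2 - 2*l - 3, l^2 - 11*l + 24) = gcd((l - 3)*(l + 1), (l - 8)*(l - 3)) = l - 3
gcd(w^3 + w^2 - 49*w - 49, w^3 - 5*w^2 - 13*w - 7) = w^2 - 6*w - 7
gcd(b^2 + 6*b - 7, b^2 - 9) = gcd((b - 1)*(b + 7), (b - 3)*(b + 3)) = 1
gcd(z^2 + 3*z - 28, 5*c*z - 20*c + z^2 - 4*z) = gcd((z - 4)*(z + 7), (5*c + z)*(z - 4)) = z - 4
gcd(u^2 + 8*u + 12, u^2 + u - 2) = u + 2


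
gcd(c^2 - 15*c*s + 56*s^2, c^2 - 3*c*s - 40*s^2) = -c + 8*s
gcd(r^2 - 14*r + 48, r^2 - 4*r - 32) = r - 8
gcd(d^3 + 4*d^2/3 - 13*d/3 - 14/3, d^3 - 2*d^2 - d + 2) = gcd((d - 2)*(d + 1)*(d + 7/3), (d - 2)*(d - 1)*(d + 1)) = d^2 - d - 2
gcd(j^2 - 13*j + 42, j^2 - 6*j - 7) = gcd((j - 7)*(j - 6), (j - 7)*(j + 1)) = j - 7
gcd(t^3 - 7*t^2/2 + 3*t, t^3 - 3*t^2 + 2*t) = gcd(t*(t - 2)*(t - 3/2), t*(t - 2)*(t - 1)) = t^2 - 2*t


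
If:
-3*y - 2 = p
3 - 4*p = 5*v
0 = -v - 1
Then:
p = 2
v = -1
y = -4/3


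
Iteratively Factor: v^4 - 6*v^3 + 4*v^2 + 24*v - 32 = (v - 4)*(v^3 - 2*v^2 - 4*v + 8) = (v - 4)*(v - 2)*(v^2 - 4) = (v - 4)*(v - 2)^2*(v + 2)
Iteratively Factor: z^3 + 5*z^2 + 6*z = (z + 2)*(z^2 + 3*z) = z*(z + 2)*(z + 3)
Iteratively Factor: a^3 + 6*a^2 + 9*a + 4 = (a + 1)*(a^2 + 5*a + 4) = (a + 1)*(a + 4)*(a + 1)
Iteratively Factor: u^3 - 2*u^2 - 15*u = (u - 5)*(u^2 + 3*u) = u*(u - 5)*(u + 3)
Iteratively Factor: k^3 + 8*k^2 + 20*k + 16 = (k + 4)*(k^2 + 4*k + 4) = (k + 2)*(k + 4)*(k + 2)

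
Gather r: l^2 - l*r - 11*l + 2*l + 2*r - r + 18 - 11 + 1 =l^2 - 9*l + r*(1 - l) + 8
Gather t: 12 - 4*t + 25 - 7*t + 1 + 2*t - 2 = 36 - 9*t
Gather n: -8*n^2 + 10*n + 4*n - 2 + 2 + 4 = -8*n^2 + 14*n + 4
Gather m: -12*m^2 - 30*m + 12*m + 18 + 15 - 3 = -12*m^2 - 18*m + 30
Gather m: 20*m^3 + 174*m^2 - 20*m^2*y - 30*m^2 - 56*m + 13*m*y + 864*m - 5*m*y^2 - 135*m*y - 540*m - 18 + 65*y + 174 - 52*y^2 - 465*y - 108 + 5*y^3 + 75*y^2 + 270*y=20*m^3 + m^2*(144 - 20*y) + m*(-5*y^2 - 122*y + 268) + 5*y^3 + 23*y^2 - 130*y + 48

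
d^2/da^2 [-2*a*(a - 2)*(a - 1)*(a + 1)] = -24*a^2 + 24*a + 4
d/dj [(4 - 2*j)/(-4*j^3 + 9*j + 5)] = 2*(4*j^3 - 9*j - 3*(j - 2)*(4*j^2 - 3) - 5)/(-4*j^3 + 9*j + 5)^2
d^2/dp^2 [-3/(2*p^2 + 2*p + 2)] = 3*(p^2 + p - (2*p + 1)^2 + 1)/(p^2 + p + 1)^3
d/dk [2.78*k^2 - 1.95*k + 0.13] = 5.56*k - 1.95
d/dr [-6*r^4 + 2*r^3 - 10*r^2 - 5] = 2*r*(-12*r^2 + 3*r - 10)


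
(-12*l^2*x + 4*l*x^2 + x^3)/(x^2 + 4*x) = (-12*l^2 + 4*l*x + x^2)/(x + 4)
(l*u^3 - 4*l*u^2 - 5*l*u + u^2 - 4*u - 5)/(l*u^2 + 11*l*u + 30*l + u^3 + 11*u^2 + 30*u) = (l*u^3 - 4*l*u^2 - 5*l*u + u^2 - 4*u - 5)/(l*u^2 + 11*l*u + 30*l + u^3 + 11*u^2 + 30*u)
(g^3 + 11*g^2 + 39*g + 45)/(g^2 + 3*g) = g + 8 + 15/g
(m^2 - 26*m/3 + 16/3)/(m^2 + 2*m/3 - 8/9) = 3*(m - 8)/(3*m + 4)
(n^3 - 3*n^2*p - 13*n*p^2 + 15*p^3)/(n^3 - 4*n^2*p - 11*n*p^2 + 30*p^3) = (-n + p)/(-n + 2*p)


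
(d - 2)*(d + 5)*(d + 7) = d^3 + 10*d^2 + 11*d - 70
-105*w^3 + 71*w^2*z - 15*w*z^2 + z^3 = (-7*w + z)*(-5*w + z)*(-3*w + z)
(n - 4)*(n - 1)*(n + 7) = n^3 + 2*n^2 - 31*n + 28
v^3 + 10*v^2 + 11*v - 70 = (v - 2)*(v + 5)*(v + 7)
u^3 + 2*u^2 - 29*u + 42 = (u - 3)*(u - 2)*(u + 7)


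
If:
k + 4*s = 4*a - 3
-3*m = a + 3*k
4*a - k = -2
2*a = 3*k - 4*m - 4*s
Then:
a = -57/82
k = -32/41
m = 83/82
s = -5/4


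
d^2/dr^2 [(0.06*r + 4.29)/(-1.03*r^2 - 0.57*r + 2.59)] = (-(0.06*r + 4.29)*(2.06*r + 0.57)*(4.12*r + 1.14) + (0.3708*r + 8.9058)*(1.03*r^2 + 0.57*r - 2.59))/(1.03*r^2 + 0.57*r - 2.59)^3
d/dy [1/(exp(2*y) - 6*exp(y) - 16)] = 2*(3 - exp(y))*exp(y)/(-exp(2*y) + 6*exp(y) + 16)^2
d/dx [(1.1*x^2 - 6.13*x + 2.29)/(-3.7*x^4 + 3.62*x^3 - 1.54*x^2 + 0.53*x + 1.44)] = (8.14*x^5 - 72.025*x^4 + 78.2732*x^3 - 33.7266*x^2 + 10.2212*x - 10.0409)/(13.69*x^8 - 26.788*x^7 + 24.5004*x^6 - 15.0716*x^5 - 4.4472*x^4 + 8.7932*x^3 - 4.1543*x^2 + 1.5264*x + 2.0736)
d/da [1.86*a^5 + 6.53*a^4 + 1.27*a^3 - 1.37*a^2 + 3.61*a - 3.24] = 9.3*a^4 + 26.12*a^3 + 3.81*a^2 - 2.74*a + 3.61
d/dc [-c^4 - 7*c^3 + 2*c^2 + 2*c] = -4*c^3 - 21*c^2 + 4*c + 2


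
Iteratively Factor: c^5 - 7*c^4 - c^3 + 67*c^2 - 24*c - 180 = (c - 3)*(c^4 - 4*c^3 - 13*c^2 + 28*c + 60) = (c - 3)*(c + 2)*(c^3 - 6*c^2 - c + 30) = (c - 5)*(c - 3)*(c + 2)*(c^2 - c - 6) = (c - 5)*(c - 3)^2*(c + 2)*(c + 2)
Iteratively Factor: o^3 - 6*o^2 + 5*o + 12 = (o - 3)*(o^2 - 3*o - 4) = (o - 4)*(o - 3)*(o + 1)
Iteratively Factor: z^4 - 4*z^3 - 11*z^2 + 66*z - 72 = (z + 4)*(z^3 - 8*z^2 + 21*z - 18) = (z - 3)*(z + 4)*(z^2 - 5*z + 6) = (z - 3)^2*(z + 4)*(z - 2)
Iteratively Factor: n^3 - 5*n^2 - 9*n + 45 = (n - 5)*(n^2 - 9) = (n - 5)*(n - 3)*(n + 3)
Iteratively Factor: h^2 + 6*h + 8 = (h + 2)*(h + 4)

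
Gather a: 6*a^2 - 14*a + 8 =6*a^2 - 14*a + 8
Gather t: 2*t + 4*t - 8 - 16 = 6*t - 24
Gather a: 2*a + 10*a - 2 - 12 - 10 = 12*a - 24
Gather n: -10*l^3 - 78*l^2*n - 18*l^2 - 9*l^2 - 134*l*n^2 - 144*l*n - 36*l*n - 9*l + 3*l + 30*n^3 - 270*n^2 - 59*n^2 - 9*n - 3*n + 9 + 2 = -10*l^3 - 27*l^2 - 6*l + 30*n^3 + n^2*(-134*l - 329) + n*(-78*l^2 - 180*l - 12) + 11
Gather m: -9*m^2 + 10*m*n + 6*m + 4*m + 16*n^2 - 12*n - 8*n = -9*m^2 + m*(10*n + 10) + 16*n^2 - 20*n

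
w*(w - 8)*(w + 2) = w^3 - 6*w^2 - 16*w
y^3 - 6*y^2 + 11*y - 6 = (y - 3)*(y - 2)*(y - 1)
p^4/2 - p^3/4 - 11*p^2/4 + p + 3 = (p/2 + 1/2)*(p - 2)*(p - 3/2)*(p + 2)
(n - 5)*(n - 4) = n^2 - 9*n + 20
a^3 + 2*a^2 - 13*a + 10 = (a - 2)*(a - 1)*(a + 5)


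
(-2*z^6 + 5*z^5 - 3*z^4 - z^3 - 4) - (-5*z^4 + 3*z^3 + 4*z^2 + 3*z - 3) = -2*z^6 + 5*z^5 + 2*z^4 - 4*z^3 - 4*z^2 - 3*z - 1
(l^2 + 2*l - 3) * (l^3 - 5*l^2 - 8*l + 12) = l^5 - 3*l^4 - 21*l^3 + 11*l^2 + 48*l - 36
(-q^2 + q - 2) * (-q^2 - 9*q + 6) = q^4 + 8*q^3 - 13*q^2 + 24*q - 12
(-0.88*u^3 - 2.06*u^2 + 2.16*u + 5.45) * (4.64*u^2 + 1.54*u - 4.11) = -4.0832*u^5 - 10.9136*u^4 + 10.4668*u^3 + 37.081*u^2 - 0.4846*u - 22.3995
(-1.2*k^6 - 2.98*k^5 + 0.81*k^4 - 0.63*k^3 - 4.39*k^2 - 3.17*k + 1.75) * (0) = 0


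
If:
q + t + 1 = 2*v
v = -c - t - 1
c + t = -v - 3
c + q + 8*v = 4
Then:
No Solution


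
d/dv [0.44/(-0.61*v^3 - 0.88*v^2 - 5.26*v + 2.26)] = (0.8052*v^2 + 0.7744*v + 2.3144)/(0.61*v^3 + 0.88*v^2 + 5.26*v - 2.26)^2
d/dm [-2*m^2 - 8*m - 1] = -4*m - 8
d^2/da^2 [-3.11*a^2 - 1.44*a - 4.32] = -6.22000000000000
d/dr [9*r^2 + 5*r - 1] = 18*r + 5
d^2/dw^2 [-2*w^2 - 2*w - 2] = -4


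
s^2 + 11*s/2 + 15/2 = (s + 5/2)*(s + 3)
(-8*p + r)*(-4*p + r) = 32*p^2 - 12*p*r + r^2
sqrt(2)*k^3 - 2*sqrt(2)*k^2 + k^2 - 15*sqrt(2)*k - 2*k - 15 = (k - 5)*(k + 3)*(sqrt(2)*k + 1)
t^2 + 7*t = t*(t + 7)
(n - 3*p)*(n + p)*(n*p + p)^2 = n^4*p^2 - 2*n^3*p^3 + 2*n^3*p^2 - 3*n^2*p^4 - 4*n^2*p^3 + n^2*p^2 - 6*n*p^4 - 2*n*p^3 - 3*p^4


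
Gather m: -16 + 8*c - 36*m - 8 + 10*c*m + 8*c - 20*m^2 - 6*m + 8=16*c - 20*m^2 + m*(10*c - 42) - 16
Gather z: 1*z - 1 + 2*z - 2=3*z - 3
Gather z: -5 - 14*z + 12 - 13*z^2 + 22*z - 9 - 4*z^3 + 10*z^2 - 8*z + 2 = -4*z^3 - 3*z^2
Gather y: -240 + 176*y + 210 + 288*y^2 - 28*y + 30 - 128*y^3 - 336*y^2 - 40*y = -128*y^3 - 48*y^2 + 108*y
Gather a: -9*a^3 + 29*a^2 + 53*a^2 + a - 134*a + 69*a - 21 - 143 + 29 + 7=-9*a^3 + 82*a^2 - 64*a - 128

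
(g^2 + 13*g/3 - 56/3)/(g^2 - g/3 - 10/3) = (-3*g^2 - 13*g + 56)/(-3*g^2 + g + 10)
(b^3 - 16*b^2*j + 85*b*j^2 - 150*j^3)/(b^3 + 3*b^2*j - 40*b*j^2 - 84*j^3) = (b^2 - 10*b*j + 25*j^2)/(b^2 + 9*b*j + 14*j^2)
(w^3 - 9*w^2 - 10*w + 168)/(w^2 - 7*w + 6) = (w^2 - 3*w - 28)/(w - 1)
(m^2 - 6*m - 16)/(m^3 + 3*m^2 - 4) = (m - 8)/(m^2 + m - 2)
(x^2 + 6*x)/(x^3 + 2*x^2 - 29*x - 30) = x/(x^2 - 4*x - 5)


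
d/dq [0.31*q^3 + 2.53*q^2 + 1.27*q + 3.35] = 0.93*q^2 + 5.06*q + 1.27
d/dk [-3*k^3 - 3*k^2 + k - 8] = -9*k^2 - 6*k + 1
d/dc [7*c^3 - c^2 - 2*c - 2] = 21*c^2 - 2*c - 2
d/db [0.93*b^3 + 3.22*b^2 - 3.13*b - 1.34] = 2.79*b^2 + 6.44*b - 3.13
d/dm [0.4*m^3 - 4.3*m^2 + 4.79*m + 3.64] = 1.2*m^2 - 8.6*m + 4.79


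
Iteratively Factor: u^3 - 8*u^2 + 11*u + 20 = (u - 4)*(u^2 - 4*u - 5) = (u - 5)*(u - 4)*(u + 1)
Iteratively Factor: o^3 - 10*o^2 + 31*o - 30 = (o - 5)*(o^2 - 5*o + 6) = (o - 5)*(o - 3)*(o - 2)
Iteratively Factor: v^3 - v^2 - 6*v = (v + 2)*(v^2 - 3*v) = (v - 3)*(v + 2)*(v)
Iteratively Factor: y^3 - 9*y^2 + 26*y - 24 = (y - 3)*(y^2 - 6*y + 8) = (y - 3)*(y - 2)*(y - 4)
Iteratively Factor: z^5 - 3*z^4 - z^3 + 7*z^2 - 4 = (z + 1)*(z^4 - 4*z^3 + 3*z^2 + 4*z - 4) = (z + 1)^2*(z^3 - 5*z^2 + 8*z - 4) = (z - 1)*(z + 1)^2*(z^2 - 4*z + 4) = (z - 2)*(z - 1)*(z + 1)^2*(z - 2)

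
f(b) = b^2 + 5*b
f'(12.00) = 29.00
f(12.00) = 204.00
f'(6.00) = 17.00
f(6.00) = 66.00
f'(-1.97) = 1.06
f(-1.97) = -5.97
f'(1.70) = 8.40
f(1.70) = 11.39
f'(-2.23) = 0.54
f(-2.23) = -6.18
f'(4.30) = 13.60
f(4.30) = 39.99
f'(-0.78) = 3.44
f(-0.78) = -3.29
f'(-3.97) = -2.94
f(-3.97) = -4.09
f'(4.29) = 13.58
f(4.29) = 39.85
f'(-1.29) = 2.42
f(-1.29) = -4.79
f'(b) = 2*b + 5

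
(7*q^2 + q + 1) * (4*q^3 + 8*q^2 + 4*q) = 28*q^5 + 60*q^4 + 40*q^3 + 12*q^2 + 4*q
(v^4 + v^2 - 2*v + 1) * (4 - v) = -v^5 + 4*v^4 - v^3 + 6*v^2 - 9*v + 4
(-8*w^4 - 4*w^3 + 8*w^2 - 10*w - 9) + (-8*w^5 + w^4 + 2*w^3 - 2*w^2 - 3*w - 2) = -8*w^5 - 7*w^4 - 2*w^3 + 6*w^2 - 13*w - 11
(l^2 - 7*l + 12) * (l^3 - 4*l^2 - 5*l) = l^5 - 11*l^4 + 35*l^3 - 13*l^2 - 60*l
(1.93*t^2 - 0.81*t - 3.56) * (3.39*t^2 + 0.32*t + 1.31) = 6.5427*t^4 - 2.1283*t^3 - 9.7993*t^2 - 2.2003*t - 4.6636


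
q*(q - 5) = q^2 - 5*q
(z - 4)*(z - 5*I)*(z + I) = z^3 - 4*z^2 - 4*I*z^2 + 5*z + 16*I*z - 20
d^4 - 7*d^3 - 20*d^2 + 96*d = d*(d - 8)*(d - 3)*(d + 4)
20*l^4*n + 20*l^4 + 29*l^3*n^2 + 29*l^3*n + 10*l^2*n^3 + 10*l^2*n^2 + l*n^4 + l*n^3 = (l + n)*(4*l + n)*(5*l + n)*(l*n + l)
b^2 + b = b*(b + 1)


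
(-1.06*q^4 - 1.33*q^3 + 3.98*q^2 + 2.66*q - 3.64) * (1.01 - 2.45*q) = 2.597*q^5 + 2.1879*q^4 - 11.0943*q^3 - 2.4972*q^2 + 11.6046*q - 3.6764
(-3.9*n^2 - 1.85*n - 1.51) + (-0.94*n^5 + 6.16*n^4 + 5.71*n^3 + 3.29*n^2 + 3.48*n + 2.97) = -0.94*n^5 + 6.16*n^4 + 5.71*n^3 - 0.61*n^2 + 1.63*n + 1.46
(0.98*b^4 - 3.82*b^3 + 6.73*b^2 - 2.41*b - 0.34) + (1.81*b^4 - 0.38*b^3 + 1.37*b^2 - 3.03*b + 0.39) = 2.79*b^4 - 4.2*b^3 + 8.1*b^2 - 5.44*b + 0.05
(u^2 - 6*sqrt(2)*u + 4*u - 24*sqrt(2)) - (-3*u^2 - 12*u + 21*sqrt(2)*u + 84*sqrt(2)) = 4*u^2 - 27*sqrt(2)*u + 16*u - 108*sqrt(2)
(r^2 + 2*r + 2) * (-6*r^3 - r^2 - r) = -6*r^5 - 13*r^4 - 15*r^3 - 4*r^2 - 2*r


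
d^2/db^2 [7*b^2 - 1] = 14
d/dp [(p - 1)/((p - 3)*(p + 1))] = (-p^2 + 2*p - 5)/(p^4 - 4*p^3 - 2*p^2 + 12*p + 9)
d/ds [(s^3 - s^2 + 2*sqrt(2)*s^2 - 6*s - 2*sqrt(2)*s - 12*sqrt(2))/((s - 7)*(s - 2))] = (s^4 - 18*s^3 - 16*sqrt(2)*s^2 + 57*s^2 - 28*s + 80*sqrt(2)*s - 136*sqrt(2) - 84)/(s^4 - 18*s^3 + 109*s^2 - 252*s + 196)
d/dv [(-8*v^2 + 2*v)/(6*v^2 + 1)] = 2*(-6*v^2 - 8*v + 1)/(36*v^4 + 12*v^2 + 1)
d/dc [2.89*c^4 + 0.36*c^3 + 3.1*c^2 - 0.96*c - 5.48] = 11.56*c^3 + 1.08*c^2 + 6.2*c - 0.96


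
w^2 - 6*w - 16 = (w - 8)*(w + 2)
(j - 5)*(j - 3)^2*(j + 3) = j^4 - 8*j^3 + 6*j^2 + 72*j - 135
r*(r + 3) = r^2 + 3*r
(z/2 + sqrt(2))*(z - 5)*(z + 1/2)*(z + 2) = z^4/2 - 5*z^3/4 + sqrt(2)*z^3 - 23*z^2/4 - 5*sqrt(2)*z^2/2 - 23*sqrt(2)*z/2 - 5*z/2 - 5*sqrt(2)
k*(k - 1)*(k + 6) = k^3 + 5*k^2 - 6*k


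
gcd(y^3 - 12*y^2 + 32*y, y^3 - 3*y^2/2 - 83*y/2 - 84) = y - 8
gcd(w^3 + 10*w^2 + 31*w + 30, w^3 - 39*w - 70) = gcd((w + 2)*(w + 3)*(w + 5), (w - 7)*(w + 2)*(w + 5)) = w^2 + 7*w + 10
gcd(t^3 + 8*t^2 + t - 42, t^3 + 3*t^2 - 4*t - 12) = t^2 + t - 6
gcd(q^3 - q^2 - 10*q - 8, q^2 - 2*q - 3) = q + 1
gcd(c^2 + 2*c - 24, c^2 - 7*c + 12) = c - 4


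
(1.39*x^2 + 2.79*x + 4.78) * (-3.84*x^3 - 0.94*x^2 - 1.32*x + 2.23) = -5.3376*x^5 - 12.0202*x^4 - 22.8126*x^3 - 5.0763*x^2 - 0.0879000000000003*x + 10.6594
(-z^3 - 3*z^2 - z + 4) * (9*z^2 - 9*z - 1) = -9*z^5 - 18*z^4 + 19*z^3 + 48*z^2 - 35*z - 4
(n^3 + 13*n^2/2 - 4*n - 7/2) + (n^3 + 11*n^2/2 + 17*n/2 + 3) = 2*n^3 + 12*n^2 + 9*n/2 - 1/2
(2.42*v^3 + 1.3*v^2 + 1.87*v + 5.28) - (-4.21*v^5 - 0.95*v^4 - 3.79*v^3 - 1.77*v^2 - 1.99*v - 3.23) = 4.21*v^5 + 0.95*v^4 + 6.21*v^3 + 3.07*v^2 + 3.86*v + 8.51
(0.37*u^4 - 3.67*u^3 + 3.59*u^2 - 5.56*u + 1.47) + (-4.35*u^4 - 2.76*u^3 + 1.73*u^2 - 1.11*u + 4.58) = -3.98*u^4 - 6.43*u^3 + 5.32*u^2 - 6.67*u + 6.05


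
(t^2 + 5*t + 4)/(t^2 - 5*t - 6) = (t + 4)/(t - 6)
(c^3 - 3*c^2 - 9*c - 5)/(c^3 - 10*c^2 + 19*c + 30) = (c + 1)/(c - 6)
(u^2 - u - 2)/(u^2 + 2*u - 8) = (u + 1)/(u + 4)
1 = 1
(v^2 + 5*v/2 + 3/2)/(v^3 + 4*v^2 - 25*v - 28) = (v + 3/2)/(v^2 + 3*v - 28)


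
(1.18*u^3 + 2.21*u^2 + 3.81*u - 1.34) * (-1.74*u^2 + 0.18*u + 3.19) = -2.0532*u^5 - 3.633*u^4 - 2.4674*u^3 + 10.0673*u^2 + 11.9127*u - 4.2746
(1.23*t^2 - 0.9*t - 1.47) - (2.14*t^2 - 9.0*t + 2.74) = -0.91*t^2 + 8.1*t - 4.21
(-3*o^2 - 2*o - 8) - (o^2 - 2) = -4*o^2 - 2*o - 6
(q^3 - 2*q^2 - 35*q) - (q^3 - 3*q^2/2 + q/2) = -q^2/2 - 71*q/2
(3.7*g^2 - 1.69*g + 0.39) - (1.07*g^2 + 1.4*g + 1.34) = 2.63*g^2 - 3.09*g - 0.95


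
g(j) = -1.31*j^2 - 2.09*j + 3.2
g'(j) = -2.62*j - 2.09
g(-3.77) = -7.54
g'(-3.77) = 7.79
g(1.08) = -0.59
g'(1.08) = -4.92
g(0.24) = 2.62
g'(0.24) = -2.72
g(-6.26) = -35.05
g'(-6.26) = 14.31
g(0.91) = 0.21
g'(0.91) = -4.47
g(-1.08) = 3.93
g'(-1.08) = 0.74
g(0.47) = 1.93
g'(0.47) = -3.32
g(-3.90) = -8.57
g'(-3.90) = 8.13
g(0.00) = 3.20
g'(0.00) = -2.09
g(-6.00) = -31.42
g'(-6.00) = 13.63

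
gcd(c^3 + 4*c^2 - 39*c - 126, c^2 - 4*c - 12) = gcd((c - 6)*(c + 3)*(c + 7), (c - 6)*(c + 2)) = c - 6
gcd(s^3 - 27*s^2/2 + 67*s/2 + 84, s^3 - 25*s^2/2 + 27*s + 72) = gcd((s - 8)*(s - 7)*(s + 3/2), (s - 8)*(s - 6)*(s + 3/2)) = s^2 - 13*s/2 - 12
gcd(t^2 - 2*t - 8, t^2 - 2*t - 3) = 1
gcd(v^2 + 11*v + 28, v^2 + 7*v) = v + 7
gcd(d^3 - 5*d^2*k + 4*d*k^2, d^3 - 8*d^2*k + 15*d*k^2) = d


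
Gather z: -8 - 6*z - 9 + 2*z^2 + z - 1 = 2*z^2 - 5*z - 18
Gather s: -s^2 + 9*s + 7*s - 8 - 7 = -s^2 + 16*s - 15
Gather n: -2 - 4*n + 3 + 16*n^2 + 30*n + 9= 16*n^2 + 26*n + 10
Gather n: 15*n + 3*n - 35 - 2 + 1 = 18*n - 36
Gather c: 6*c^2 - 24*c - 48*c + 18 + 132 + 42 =6*c^2 - 72*c + 192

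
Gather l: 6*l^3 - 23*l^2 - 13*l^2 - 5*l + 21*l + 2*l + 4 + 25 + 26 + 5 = 6*l^3 - 36*l^2 + 18*l + 60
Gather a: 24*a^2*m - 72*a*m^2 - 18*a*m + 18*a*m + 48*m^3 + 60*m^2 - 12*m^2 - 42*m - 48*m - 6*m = 24*a^2*m - 72*a*m^2 + 48*m^3 + 48*m^2 - 96*m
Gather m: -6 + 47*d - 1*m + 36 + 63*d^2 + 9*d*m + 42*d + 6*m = 63*d^2 + 89*d + m*(9*d + 5) + 30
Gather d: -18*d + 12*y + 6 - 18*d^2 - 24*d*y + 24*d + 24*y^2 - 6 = -18*d^2 + d*(6 - 24*y) + 24*y^2 + 12*y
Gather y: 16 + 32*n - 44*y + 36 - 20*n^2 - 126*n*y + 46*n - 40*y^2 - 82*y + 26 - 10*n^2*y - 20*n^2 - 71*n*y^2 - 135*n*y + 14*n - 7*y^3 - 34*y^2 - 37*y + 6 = -40*n^2 + 92*n - 7*y^3 + y^2*(-71*n - 74) + y*(-10*n^2 - 261*n - 163) + 84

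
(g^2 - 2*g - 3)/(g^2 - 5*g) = (g^2 - 2*g - 3)/(g*(g - 5))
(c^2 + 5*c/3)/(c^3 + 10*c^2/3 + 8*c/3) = (3*c + 5)/(3*c^2 + 10*c + 8)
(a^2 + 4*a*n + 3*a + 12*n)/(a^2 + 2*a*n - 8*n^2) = (a + 3)/(a - 2*n)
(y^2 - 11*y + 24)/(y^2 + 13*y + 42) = (y^2 - 11*y + 24)/(y^2 + 13*y + 42)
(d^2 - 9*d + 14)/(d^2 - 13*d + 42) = (d - 2)/(d - 6)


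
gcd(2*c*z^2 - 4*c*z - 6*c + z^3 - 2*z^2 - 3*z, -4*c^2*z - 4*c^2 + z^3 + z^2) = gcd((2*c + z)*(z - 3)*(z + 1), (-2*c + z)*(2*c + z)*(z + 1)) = 2*c*z + 2*c + z^2 + z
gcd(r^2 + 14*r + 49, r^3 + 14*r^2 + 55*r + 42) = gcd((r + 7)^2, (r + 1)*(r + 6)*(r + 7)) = r + 7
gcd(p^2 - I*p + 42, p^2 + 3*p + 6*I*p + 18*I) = p + 6*I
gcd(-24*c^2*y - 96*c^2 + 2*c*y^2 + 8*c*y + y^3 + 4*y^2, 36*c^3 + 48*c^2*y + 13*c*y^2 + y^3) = 6*c + y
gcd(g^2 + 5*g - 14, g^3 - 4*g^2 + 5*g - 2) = g - 2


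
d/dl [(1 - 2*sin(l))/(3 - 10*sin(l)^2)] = 2*(-10*sin(l)^2 + 10*sin(l) - 3)*cos(l)/(10*sin(l)^2 - 3)^2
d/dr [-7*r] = -7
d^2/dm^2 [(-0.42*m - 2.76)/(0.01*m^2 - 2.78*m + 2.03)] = (-(0.02*m - 2.78)*(0.04*m - 5.56)*(0.42*m + 2.76) + (0.0252*m - 2.28)*(0.01*m^2 - 2.78*m + 2.03))/(0.01*m^2 - 2.78*m + 2.03)^3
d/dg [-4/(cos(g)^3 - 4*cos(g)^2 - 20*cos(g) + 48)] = 4*(-3*cos(g)^2 + 8*cos(g) + 20)*sin(g)/(cos(g)^3 - 4*cos(g)^2 - 20*cos(g) + 48)^2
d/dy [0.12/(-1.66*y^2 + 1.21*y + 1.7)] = (0.3984*y - 0.1452)/(-1.66*y^2 + 1.21*y + 1.7)^2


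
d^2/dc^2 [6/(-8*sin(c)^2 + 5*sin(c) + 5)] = 6*(-256*sin(c)^4 + 120*sin(c)^3 + 199*sin(c)^2 - 215*sin(c) + 130)/(-8*sin(c)^2 + 5*sin(c) + 5)^3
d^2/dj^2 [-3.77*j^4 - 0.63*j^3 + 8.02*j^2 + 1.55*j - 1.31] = -45.24*j^2 - 3.78*j + 16.04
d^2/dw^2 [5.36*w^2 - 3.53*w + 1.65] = 10.7200000000000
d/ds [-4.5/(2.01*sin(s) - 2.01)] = 2.23880597014925*cos(s)/(sin(s) - 1)^2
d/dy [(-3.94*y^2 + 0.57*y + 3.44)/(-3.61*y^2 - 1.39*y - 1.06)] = (7.5343*y^2 + 33.1896*y + 4.1774)/(13.0321*y^4 + 10.0358*y^3 + 9.5853*y^2 + 2.9468*y + 1.1236)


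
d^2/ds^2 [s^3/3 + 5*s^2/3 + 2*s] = 2*s + 10/3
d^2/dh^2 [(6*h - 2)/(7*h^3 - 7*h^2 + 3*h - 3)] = 4*((3*h - 1)*(21*h^2 - 14*h + 3)^2 + (-63*h^2 + 42*h - 7*(3*h - 1)^2 - 9)*(7*h^3 - 7*h^2 + 3*h - 3))/(7*h^3 - 7*h^2 + 3*h - 3)^3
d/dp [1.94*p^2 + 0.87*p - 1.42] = 3.88*p + 0.87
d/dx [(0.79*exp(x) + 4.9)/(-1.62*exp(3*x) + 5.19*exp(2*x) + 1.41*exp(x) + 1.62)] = (2.5596*exp(3*x) + 19.7139*exp(2*x) - 50.862*exp(x) - 5.6292)*exp(x)/(2.6244*exp(6*x) - 16.8156*exp(5*x) + 22.3677*exp(4*x) + 9.387*exp(3*x) + 18.8037*exp(2*x) + 4.5684*exp(x) + 2.6244)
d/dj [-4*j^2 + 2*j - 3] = 2 - 8*j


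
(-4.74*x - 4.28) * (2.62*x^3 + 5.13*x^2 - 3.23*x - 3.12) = -12.4188*x^4 - 35.5298*x^3 - 6.6462*x^2 + 28.6132*x + 13.3536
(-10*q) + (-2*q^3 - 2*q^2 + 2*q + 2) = -2*q^3 - 2*q^2 - 8*q + 2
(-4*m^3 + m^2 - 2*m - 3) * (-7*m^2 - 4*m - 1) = 28*m^5 + 9*m^4 + 14*m^3 + 28*m^2 + 14*m + 3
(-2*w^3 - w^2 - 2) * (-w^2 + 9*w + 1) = 2*w^5 - 17*w^4 - 11*w^3 + w^2 - 18*w - 2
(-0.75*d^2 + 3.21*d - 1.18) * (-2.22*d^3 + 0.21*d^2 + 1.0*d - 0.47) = 1.665*d^5 - 7.2837*d^4 + 2.5437*d^3 + 3.3147*d^2 - 2.6887*d + 0.5546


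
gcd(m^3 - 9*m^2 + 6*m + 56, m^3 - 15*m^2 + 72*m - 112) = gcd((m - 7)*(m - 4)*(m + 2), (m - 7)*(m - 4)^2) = m^2 - 11*m + 28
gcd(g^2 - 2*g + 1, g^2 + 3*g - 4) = g - 1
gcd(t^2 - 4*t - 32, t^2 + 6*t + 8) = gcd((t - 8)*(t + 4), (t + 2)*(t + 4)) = t + 4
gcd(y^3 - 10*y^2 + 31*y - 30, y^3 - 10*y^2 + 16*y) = y - 2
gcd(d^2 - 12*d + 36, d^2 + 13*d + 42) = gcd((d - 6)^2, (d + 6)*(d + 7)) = 1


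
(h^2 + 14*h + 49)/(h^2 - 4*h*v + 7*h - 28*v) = (-h - 7)/(-h + 4*v)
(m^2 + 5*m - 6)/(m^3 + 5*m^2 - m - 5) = (m + 6)/(m^2 + 6*m + 5)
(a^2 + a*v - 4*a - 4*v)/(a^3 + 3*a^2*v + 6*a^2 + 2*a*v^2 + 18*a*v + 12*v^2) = (a - 4)/(a^2 + 2*a*v + 6*a + 12*v)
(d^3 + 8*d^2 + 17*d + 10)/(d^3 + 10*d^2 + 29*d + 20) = (d + 2)/(d + 4)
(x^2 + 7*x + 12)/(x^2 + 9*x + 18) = (x + 4)/(x + 6)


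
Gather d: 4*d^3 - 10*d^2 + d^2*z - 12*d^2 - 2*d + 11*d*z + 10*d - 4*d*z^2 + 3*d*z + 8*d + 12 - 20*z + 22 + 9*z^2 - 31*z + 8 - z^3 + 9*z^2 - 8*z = 4*d^3 + d^2*(z - 22) + d*(-4*z^2 + 14*z + 16) - z^3 + 18*z^2 - 59*z + 42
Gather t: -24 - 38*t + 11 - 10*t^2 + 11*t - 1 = -10*t^2 - 27*t - 14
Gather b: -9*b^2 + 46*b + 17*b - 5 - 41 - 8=-9*b^2 + 63*b - 54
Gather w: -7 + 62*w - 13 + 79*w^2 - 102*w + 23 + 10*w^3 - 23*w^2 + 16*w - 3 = 10*w^3 + 56*w^2 - 24*w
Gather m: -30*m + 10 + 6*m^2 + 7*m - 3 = 6*m^2 - 23*m + 7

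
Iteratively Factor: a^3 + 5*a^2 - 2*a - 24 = (a + 4)*(a^2 + a - 6) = (a + 3)*(a + 4)*(a - 2)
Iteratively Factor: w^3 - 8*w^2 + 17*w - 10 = (w - 2)*(w^2 - 6*w + 5) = (w - 2)*(w - 1)*(w - 5)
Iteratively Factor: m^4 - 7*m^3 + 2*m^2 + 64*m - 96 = (m + 3)*(m^3 - 10*m^2 + 32*m - 32) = (m - 4)*(m + 3)*(m^2 - 6*m + 8) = (m - 4)*(m - 2)*(m + 3)*(m - 4)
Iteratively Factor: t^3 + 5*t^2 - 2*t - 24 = (t + 4)*(t^2 + t - 6) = (t + 3)*(t + 4)*(t - 2)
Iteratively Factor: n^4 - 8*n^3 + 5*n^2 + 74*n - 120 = (n + 3)*(n^3 - 11*n^2 + 38*n - 40) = (n - 5)*(n + 3)*(n^2 - 6*n + 8) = (n - 5)*(n - 2)*(n + 3)*(n - 4)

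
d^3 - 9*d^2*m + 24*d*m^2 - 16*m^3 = (d - 4*m)^2*(d - m)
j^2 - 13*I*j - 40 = (j - 8*I)*(j - 5*I)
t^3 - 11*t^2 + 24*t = t*(t - 8)*(t - 3)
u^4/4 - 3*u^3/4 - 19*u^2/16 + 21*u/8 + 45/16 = (u/4 + 1/4)*(u - 3)*(u - 5/2)*(u + 3/2)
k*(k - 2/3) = k^2 - 2*k/3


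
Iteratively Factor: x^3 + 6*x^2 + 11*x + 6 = (x + 3)*(x^2 + 3*x + 2) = (x + 2)*(x + 3)*(x + 1)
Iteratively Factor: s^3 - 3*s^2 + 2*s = (s)*(s^2 - 3*s + 2) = s*(s - 1)*(s - 2)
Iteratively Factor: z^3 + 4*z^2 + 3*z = (z + 1)*(z^2 + 3*z) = z*(z + 1)*(z + 3)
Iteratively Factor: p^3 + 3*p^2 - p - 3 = (p - 1)*(p^2 + 4*p + 3) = (p - 1)*(p + 3)*(p + 1)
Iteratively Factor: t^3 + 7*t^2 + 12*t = (t + 3)*(t^2 + 4*t) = t*(t + 3)*(t + 4)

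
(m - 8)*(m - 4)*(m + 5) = m^3 - 7*m^2 - 28*m + 160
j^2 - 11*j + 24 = (j - 8)*(j - 3)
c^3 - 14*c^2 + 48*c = c*(c - 8)*(c - 6)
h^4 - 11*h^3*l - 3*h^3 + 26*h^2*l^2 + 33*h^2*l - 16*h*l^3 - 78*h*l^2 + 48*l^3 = (h - 3)*(h - 8*l)*(h - 2*l)*(h - l)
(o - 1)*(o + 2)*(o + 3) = o^3 + 4*o^2 + o - 6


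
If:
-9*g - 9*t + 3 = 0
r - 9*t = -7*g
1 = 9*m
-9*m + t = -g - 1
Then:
No Solution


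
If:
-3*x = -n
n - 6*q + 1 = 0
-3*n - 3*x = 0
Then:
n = 0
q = 1/6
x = 0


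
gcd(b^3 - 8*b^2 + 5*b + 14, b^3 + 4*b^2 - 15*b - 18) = b + 1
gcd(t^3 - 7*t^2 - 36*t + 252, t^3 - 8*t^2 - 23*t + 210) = t^2 - 13*t + 42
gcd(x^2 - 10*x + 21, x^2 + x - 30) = 1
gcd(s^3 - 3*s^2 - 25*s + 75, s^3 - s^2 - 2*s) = 1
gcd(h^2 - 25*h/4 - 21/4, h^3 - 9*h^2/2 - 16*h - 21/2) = h - 7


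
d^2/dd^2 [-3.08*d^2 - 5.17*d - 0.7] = -6.16000000000000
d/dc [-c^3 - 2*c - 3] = -3*c^2 - 2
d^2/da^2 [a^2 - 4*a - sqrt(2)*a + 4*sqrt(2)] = 2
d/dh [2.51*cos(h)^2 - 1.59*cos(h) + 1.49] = (1.59 - 5.02*cos(h))*sin(h)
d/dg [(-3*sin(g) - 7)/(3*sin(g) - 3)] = 10*cos(g)/(3*(sin(g) - 1)^2)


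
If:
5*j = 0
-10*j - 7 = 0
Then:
No Solution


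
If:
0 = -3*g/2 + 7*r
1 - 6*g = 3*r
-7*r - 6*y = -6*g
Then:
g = 14/93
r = 1/31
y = 7/62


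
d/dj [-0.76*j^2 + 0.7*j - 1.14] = 0.7 - 1.52*j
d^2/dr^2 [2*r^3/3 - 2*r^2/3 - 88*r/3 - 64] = 4*r - 4/3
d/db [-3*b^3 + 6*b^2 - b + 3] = -9*b^2 + 12*b - 1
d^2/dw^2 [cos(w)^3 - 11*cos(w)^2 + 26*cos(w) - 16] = -107*cos(w)/4 + 22*cos(2*w) - 9*cos(3*w)/4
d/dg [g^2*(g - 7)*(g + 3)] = 2*g*(2*g^2 - 6*g - 21)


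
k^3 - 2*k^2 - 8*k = k*(k - 4)*(k + 2)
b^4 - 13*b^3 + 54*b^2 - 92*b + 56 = (b - 7)*(b - 2)^3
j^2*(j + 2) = j^3 + 2*j^2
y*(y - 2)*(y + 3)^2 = y^4 + 4*y^3 - 3*y^2 - 18*y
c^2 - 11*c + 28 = (c - 7)*(c - 4)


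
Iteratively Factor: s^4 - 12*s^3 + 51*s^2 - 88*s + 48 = (s - 4)*(s^3 - 8*s^2 + 19*s - 12) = (s - 4)^2*(s^2 - 4*s + 3) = (s - 4)^2*(s - 1)*(s - 3)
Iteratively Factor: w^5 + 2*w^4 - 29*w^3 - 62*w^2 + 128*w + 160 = (w - 5)*(w^4 + 7*w^3 + 6*w^2 - 32*w - 32) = (w - 5)*(w - 2)*(w^3 + 9*w^2 + 24*w + 16) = (w - 5)*(w - 2)*(w + 4)*(w^2 + 5*w + 4) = (w - 5)*(w - 2)*(w + 1)*(w + 4)*(w + 4)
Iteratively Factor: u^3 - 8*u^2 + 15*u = (u - 3)*(u^2 - 5*u) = u*(u - 3)*(u - 5)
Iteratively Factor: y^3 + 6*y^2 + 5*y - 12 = (y - 1)*(y^2 + 7*y + 12) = (y - 1)*(y + 3)*(y + 4)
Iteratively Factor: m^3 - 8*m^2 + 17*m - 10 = (m - 2)*(m^2 - 6*m + 5) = (m - 5)*(m - 2)*(m - 1)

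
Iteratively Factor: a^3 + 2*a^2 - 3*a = (a + 3)*(a^2 - a) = (a - 1)*(a + 3)*(a)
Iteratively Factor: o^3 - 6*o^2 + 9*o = (o)*(o^2 - 6*o + 9) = o*(o - 3)*(o - 3)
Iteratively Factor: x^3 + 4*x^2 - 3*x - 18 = (x + 3)*(x^2 + x - 6) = (x + 3)^2*(x - 2)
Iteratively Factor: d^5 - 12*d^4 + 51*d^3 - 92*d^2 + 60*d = (d - 2)*(d^4 - 10*d^3 + 31*d^2 - 30*d) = (d - 5)*(d - 2)*(d^3 - 5*d^2 + 6*d) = d*(d - 5)*(d - 2)*(d^2 - 5*d + 6) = d*(d - 5)*(d - 2)^2*(d - 3)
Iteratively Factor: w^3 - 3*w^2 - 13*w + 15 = (w - 1)*(w^2 - 2*w - 15) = (w - 1)*(w + 3)*(w - 5)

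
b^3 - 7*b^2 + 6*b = b*(b - 6)*(b - 1)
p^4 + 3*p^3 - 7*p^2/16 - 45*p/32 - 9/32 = (p - 3/4)*(p + 1/4)*(p + 1/2)*(p + 3)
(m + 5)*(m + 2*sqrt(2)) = m^2 + 2*sqrt(2)*m + 5*m + 10*sqrt(2)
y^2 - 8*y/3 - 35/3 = (y - 5)*(y + 7/3)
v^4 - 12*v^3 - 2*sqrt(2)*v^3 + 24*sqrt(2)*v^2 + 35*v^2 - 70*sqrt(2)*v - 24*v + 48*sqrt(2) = (v - 8)*(v - 3)*(v - 1)*(v - 2*sqrt(2))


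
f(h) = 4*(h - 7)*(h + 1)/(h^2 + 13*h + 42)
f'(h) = 4*(-2*h - 13)*(h - 7)*(h + 1)/(h^2 + 13*h + 42)^2 + 4*(h - 7)/(h^2 + 13*h + 42) + 4*(h + 1)/(h^2 + 13*h + 42)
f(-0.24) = -0.57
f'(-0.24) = -0.48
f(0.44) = -0.79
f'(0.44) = -0.20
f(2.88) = -0.73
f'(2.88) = 0.14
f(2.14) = -0.82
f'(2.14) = 0.10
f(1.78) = -0.85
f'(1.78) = 0.06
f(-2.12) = 2.16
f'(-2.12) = -3.16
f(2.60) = -0.77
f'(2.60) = 0.13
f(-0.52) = -0.41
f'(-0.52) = -0.66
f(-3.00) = 6.67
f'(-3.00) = -7.89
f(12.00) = 0.76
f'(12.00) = 0.13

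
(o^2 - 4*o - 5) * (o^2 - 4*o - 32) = o^4 - 8*o^3 - 21*o^2 + 148*o + 160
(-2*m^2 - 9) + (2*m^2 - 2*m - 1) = -2*m - 10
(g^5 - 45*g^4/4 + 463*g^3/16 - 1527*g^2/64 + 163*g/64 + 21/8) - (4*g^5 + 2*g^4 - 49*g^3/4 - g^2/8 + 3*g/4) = -3*g^5 - 53*g^4/4 + 659*g^3/16 - 1519*g^2/64 + 115*g/64 + 21/8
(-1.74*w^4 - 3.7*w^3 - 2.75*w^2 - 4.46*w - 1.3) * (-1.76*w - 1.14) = 3.0624*w^5 + 8.4956*w^4 + 9.058*w^3 + 10.9846*w^2 + 7.3724*w + 1.482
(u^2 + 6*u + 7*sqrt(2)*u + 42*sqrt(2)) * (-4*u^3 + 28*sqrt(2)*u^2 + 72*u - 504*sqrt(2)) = -4*u^5 - 24*u^4 + 464*u^3 + 2784*u^2 - 7056*u - 42336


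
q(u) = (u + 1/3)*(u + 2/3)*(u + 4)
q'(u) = (u + 1/3)*(u + 2/3) + (u + 1/3)*(u + 4) + (u + 2/3)*(u + 4) = 3*u^2 + 10*u + 38/9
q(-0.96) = 0.56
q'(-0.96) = -2.61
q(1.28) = 16.58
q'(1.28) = 21.94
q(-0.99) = 0.64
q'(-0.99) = -2.74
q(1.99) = 36.97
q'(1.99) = 36.00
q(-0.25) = 0.13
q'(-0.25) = 1.91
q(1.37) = 18.63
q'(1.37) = 23.55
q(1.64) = 25.67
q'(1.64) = 28.69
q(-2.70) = 6.26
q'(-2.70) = -0.91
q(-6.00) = -60.44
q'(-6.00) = 52.22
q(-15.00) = -2312.44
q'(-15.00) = 529.22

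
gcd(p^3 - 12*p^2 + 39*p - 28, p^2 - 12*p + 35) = p - 7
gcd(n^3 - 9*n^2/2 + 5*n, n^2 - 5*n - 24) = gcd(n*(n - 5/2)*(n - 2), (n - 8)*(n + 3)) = 1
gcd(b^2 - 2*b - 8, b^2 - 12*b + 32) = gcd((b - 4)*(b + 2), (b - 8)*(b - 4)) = b - 4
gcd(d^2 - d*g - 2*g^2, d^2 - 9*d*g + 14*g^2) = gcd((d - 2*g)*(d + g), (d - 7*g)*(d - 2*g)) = d - 2*g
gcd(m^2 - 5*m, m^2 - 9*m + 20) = m - 5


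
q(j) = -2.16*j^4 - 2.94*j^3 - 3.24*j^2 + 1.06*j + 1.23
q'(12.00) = -16276.70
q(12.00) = -50322.69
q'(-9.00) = 5643.52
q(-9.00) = -12299.25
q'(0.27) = -1.50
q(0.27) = 1.21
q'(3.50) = -500.10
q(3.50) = -484.94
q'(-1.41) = 16.88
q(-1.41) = -7.00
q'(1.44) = -52.36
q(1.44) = -22.03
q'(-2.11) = 56.63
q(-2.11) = -30.63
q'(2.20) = -147.88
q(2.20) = -94.02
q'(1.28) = -39.80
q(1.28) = -14.69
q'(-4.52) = 648.02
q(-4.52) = -699.85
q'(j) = -8.64*j^3 - 8.82*j^2 - 6.48*j + 1.06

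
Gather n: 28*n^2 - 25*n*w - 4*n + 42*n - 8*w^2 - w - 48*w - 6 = 28*n^2 + n*(38 - 25*w) - 8*w^2 - 49*w - 6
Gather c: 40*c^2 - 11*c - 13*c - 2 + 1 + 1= 40*c^2 - 24*c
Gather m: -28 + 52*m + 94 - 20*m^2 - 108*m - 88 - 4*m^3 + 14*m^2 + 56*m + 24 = -4*m^3 - 6*m^2 + 2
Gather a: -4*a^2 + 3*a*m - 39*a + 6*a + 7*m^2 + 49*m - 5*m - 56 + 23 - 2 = -4*a^2 + a*(3*m - 33) + 7*m^2 + 44*m - 35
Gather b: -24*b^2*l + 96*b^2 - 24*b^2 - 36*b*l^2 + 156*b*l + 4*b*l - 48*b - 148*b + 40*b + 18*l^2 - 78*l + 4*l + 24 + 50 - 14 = b^2*(72 - 24*l) + b*(-36*l^2 + 160*l - 156) + 18*l^2 - 74*l + 60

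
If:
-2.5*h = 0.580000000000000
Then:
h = -0.23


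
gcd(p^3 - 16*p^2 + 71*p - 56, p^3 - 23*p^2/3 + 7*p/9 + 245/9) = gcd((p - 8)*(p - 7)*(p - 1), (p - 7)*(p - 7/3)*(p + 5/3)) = p - 7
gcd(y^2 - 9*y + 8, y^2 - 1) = y - 1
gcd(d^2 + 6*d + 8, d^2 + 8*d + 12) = d + 2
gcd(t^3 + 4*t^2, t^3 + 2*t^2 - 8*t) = t^2 + 4*t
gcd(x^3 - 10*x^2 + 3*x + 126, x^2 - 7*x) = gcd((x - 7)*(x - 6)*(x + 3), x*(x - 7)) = x - 7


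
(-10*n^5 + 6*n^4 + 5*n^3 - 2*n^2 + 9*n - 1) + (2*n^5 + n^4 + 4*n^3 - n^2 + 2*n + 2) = -8*n^5 + 7*n^4 + 9*n^3 - 3*n^2 + 11*n + 1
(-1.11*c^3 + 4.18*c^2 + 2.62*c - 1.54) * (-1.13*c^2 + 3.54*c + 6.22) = 1.2543*c^5 - 8.6528*c^4 + 4.9324*c^3 + 37.0146*c^2 + 10.8448*c - 9.5788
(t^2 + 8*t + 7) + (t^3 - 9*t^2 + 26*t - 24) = t^3 - 8*t^2 + 34*t - 17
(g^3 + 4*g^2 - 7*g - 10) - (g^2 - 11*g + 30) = g^3 + 3*g^2 + 4*g - 40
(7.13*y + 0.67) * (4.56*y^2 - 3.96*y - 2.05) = 32.5128*y^3 - 25.1796*y^2 - 17.2697*y - 1.3735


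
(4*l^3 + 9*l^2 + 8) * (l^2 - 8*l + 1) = 4*l^5 - 23*l^4 - 68*l^3 + 17*l^2 - 64*l + 8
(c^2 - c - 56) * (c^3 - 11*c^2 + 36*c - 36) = c^5 - 12*c^4 - 9*c^3 + 544*c^2 - 1980*c + 2016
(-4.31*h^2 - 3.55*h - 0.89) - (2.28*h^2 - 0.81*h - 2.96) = -6.59*h^2 - 2.74*h + 2.07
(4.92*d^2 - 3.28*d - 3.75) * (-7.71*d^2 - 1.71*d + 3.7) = -37.9332*d^4 + 16.8756*d^3 + 52.7253*d^2 - 5.7235*d - 13.875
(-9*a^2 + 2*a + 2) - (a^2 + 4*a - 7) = -10*a^2 - 2*a + 9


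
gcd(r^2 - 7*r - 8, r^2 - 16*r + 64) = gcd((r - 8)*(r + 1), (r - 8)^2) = r - 8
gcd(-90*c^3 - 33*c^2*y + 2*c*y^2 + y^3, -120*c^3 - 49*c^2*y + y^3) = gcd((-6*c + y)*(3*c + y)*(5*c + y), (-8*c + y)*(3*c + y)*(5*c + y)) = 15*c^2 + 8*c*y + y^2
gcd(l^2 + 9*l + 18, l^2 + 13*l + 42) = l + 6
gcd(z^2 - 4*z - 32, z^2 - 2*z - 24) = z + 4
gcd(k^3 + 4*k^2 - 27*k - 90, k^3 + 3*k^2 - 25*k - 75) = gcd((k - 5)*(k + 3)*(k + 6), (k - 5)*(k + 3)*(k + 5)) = k^2 - 2*k - 15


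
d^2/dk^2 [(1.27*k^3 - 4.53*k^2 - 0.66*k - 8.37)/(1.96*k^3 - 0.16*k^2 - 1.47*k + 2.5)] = (-34.008352*k^6 + 6.74200799999999*k^5 - 537.595464*k^4 + 357.553934*k^3 + 143.340732*k^2 + 280.307256*k - 104.345466)/(7.529536*k^9 - 1.843968*k^8 - 16.790928*k^7 + 31.573856*k^6 + 7.889196*k^5 - 44.063232*k^4 + 37.101477*k^3 + 13.20675*k^2 - 27.5625*k + 15.625)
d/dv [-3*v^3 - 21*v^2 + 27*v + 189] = -9*v^2 - 42*v + 27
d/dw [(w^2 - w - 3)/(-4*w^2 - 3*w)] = (-7*w^2 - 24*w - 9)/(w^2*(16*w^2 + 24*w + 9))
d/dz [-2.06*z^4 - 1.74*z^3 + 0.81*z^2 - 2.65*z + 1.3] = -8.24*z^3 - 5.22*z^2 + 1.62*z - 2.65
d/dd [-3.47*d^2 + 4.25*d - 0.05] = 4.25 - 6.94*d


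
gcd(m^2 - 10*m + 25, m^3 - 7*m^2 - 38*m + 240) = m - 5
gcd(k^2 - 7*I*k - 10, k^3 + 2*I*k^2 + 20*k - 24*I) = k - 2*I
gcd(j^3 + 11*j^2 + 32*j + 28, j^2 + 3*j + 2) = j + 2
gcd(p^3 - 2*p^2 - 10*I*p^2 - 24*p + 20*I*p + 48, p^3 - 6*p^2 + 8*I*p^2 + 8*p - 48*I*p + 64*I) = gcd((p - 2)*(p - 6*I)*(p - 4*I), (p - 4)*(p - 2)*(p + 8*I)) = p - 2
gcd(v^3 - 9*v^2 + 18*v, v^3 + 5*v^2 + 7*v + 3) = 1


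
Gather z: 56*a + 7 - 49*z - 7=56*a - 49*z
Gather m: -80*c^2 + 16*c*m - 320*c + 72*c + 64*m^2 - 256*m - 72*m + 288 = -80*c^2 - 248*c + 64*m^2 + m*(16*c - 328) + 288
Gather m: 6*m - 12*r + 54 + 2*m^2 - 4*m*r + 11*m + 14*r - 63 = 2*m^2 + m*(17 - 4*r) + 2*r - 9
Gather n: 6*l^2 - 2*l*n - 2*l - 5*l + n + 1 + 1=6*l^2 - 7*l + n*(1 - 2*l) + 2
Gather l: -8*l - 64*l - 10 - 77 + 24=-72*l - 63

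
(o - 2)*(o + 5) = o^2 + 3*o - 10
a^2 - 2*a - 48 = (a - 8)*(a + 6)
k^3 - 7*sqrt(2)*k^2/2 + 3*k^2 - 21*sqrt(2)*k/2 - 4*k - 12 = (k + 3)*(k - 4*sqrt(2))*(k + sqrt(2)/2)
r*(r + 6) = r^2 + 6*r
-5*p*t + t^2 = t*(-5*p + t)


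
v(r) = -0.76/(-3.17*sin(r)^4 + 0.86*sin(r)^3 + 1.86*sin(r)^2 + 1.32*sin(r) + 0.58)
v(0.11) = -1.02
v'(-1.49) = 0.09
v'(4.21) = -1.23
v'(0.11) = 2.35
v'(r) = -0.76*(12.68*sin(r)^3*cos(r) - 2.58*sin(r)^2*cos(r) - 3.72*sin(r)*cos(r) - 1.32*cos(r))/(-3.17*sin(r)^4 + 0.86*sin(r)^3 + 1.86*sin(r)^2 + 1.32*sin(r) + 0.58)^2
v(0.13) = -0.97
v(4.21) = 0.48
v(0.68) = -0.41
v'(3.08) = -2.64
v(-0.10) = -1.63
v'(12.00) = 9635.91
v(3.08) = -1.14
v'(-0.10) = 3.44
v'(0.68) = 0.26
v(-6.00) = -0.70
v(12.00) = -65.45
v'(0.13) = 2.23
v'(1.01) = -0.15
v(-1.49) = 0.26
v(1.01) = -0.40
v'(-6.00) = 1.39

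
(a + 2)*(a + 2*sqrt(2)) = a^2 + 2*a + 2*sqrt(2)*a + 4*sqrt(2)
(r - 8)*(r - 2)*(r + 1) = r^3 - 9*r^2 + 6*r + 16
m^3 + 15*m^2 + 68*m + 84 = (m + 2)*(m + 6)*(m + 7)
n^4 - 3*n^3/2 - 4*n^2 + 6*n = n*(n - 2)*(n - 3/2)*(n + 2)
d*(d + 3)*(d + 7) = d^3 + 10*d^2 + 21*d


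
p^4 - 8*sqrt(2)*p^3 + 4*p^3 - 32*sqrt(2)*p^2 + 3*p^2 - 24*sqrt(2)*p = p*(p + 1)*(p + 3)*(p - 8*sqrt(2))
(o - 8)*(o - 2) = o^2 - 10*o + 16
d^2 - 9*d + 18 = (d - 6)*(d - 3)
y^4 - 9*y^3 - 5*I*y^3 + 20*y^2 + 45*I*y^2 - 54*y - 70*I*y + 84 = (y - 7)*(y - 2)*(y - 6*I)*(y + I)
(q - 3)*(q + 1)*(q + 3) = q^3 + q^2 - 9*q - 9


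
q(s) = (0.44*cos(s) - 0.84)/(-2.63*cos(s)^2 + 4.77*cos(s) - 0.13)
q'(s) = (-5.26*sin(s)*cos(s) + 4.77*sin(s))*(0.44*cos(s) - 0.84)/(-2.63*cos(s)^2 + 4.77*cos(s) - 0.13)^2 - 0.44*sin(s)/(-2.63*cos(s)^2 + 4.77*cos(s) - 0.13) = (-1.1572*cos(s)^2 + 4.4184*cos(s) - 3.9496)*sin(s)/(6.9169*cos(s)^4 - 25.0902*cos(s)^3 + 23.4367*cos(s)^2 - 1.2402*cos(s) + 0.0169)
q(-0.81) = -0.28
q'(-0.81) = 0.29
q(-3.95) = 0.24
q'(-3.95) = -0.25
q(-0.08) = -0.20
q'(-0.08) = 0.01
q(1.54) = -57.47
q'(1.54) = -18434.31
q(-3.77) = 0.21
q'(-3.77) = -0.15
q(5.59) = -0.25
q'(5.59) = 0.20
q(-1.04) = -0.38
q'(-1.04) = 0.67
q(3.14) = 0.17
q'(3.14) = -0.00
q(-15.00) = 0.22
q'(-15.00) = 0.19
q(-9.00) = 0.19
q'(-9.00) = 0.08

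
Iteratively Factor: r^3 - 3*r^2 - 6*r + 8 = (r + 2)*(r^2 - 5*r + 4) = (r - 1)*(r + 2)*(r - 4)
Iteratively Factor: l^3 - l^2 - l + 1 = (l + 1)*(l^2 - 2*l + 1) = (l - 1)*(l + 1)*(l - 1)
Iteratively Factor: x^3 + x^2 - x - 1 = (x + 1)*(x^2 - 1) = (x + 1)^2*(x - 1)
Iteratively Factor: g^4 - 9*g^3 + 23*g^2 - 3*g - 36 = (g + 1)*(g^3 - 10*g^2 + 33*g - 36) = (g - 3)*(g + 1)*(g^2 - 7*g + 12) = (g - 3)^2*(g + 1)*(g - 4)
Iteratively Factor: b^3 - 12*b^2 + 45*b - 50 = (b - 2)*(b^2 - 10*b + 25) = (b - 5)*(b - 2)*(b - 5)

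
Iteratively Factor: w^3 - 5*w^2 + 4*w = (w - 4)*(w^2 - w) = w*(w - 4)*(w - 1)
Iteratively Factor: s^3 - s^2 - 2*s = (s + 1)*(s^2 - 2*s) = (s - 2)*(s + 1)*(s)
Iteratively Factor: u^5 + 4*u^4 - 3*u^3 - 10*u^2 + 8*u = (u + 2)*(u^4 + 2*u^3 - 7*u^2 + 4*u) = (u + 2)*(u + 4)*(u^3 - 2*u^2 + u) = u*(u + 2)*(u + 4)*(u^2 - 2*u + 1) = u*(u - 1)*(u + 2)*(u + 4)*(u - 1)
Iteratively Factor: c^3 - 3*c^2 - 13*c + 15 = (c - 5)*(c^2 + 2*c - 3) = (c - 5)*(c + 3)*(c - 1)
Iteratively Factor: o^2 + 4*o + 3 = (o + 3)*(o + 1)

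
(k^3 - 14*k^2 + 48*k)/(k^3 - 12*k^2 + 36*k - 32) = k*(k - 6)/(k^2 - 4*k + 4)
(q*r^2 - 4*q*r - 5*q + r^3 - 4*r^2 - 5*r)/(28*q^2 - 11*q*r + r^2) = (q*r^2 - 4*q*r - 5*q + r^3 - 4*r^2 - 5*r)/(28*q^2 - 11*q*r + r^2)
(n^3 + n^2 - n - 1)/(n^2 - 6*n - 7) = (n^2 - 1)/(n - 7)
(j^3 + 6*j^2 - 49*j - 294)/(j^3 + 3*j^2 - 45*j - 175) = (j^2 + 13*j + 42)/(j^2 + 10*j + 25)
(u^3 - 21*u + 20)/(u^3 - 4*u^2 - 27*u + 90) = (u^2 - 5*u + 4)/(u^2 - 9*u + 18)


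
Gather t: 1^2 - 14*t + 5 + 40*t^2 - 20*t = 40*t^2 - 34*t + 6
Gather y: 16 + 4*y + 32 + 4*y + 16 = 8*y + 64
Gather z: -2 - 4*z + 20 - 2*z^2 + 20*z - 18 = -2*z^2 + 16*z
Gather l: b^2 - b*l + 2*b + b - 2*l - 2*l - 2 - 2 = b^2 + 3*b + l*(-b - 4) - 4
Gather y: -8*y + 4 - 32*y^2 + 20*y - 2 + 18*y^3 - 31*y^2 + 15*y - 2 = 18*y^3 - 63*y^2 + 27*y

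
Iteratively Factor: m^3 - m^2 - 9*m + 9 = (m - 3)*(m^2 + 2*m - 3) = (m - 3)*(m - 1)*(m + 3)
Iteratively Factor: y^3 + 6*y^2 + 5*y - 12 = (y + 3)*(y^2 + 3*y - 4) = (y - 1)*(y + 3)*(y + 4)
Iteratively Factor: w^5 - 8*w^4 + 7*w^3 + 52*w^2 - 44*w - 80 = (w + 1)*(w^4 - 9*w^3 + 16*w^2 + 36*w - 80) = (w - 5)*(w + 1)*(w^3 - 4*w^2 - 4*w + 16) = (w - 5)*(w + 1)*(w + 2)*(w^2 - 6*w + 8) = (w - 5)*(w - 4)*(w + 1)*(w + 2)*(w - 2)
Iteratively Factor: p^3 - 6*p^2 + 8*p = (p - 2)*(p^2 - 4*p) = (p - 4)*(p - 2)*(p)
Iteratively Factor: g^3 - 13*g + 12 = (g - 3)*(g^2 + 3*g - 4) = (g - 3)*(g + 4)*(g - 1)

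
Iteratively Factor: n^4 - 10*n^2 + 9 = (n - 3)*(n^3 + 3*n^2 - n - 3) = (n - 3)*(n - 1)*(n^2 + 4*n + 3) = (n - 3)*(n - 1)*(n + 1)*(n + 3)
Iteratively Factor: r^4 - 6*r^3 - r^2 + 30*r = (r - 5)*(r^3 - r^2 - 6*r) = (r - 5)*(r - 3)*(r^2 + 2*r) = r*(r - 5)*(r - 3)*(r + 2)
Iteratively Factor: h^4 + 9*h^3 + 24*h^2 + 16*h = (h)*(h^3 + 9*h^2 + 24*h + 16) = h*(h + 4)*(h^2 + 5*h + 4) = h*(h + 4)^2*(h + 1)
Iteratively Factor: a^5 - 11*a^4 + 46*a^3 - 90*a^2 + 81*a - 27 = (a - 3)*(a^4 - 8*a^3 + 22*a^2 - 24*a + 9) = (a - 3)^2*(a^3 - 5*a^2 + 7*a - 3) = (a - 3)^2*(a - 1)*(a^2 - 4*a + 3) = (a - 3)^2*(a - 1)^2*(a - 3)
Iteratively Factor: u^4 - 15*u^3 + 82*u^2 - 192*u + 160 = (u - 4)*(u^3 - 11*u^2 + 38*u - 40) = (u - 5)*(u - 4)*(u^2 - 6*u + 8) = (u - 5)*(u - 4)^2*(u - 2)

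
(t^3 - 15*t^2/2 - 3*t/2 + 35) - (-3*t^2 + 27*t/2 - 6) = t^3 - 9*t^2/2 - 15*t + 41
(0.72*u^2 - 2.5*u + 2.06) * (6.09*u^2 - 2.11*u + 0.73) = 4.3848*u^4 - 16.7442*u^3 + 18.346*u^2 - 6.1716*u + 1.5038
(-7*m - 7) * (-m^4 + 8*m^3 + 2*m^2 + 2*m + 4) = 7*m^5 - 49*m^4 - 70*m^3 - 28*m^2 - 42*m - 28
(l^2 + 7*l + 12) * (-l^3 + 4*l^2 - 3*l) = -l^5 - 3*l^4 + 13*l^3 + 27*l^2 - 36*l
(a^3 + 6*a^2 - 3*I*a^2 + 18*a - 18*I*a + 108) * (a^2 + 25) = a^5 + 6*a^4 - 3*I*a^4 + 43*a^3 - 18*I*a^3 + 258*a^2 - 75*I*a^2 + 450*a - 450*I*a + 2700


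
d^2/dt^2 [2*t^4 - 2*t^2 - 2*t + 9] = 24*t^2 - 4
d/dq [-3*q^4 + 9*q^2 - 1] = -12*q^3 + 18*q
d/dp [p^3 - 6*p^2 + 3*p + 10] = 3*p^2 - 12*p + 3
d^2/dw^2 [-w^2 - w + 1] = -2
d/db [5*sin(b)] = 5*cos(b)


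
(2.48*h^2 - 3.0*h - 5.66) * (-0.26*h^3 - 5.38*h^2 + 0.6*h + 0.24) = -0.6448*h^5 - 12.5624*h^4 + 19.0996*h^3 + 29.246*h^2 - 4.116*h - 1.3584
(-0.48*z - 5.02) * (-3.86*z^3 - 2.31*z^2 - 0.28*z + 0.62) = 1.8528*z^4 + 20.486*z^3 + 11.7306*z^2 + 1.108*z - 3.1124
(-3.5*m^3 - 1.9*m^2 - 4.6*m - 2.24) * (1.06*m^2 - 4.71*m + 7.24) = -3.71*m^5 + 14.471*m^4 - 21.267*m^3 + 5.5356*m^2 - 22.7536*m - 16.2176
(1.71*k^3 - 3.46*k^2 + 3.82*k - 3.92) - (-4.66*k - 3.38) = 1.71*k^3 - 3.46*k^2 + 8.48*k - 0.54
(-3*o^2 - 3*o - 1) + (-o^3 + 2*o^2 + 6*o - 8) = -o^3 - o^2 + 3*o - 9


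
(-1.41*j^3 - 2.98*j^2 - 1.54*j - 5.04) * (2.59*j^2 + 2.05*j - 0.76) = -3.6519*j^5 - 10.6087*j^4 - 9.026*j^3 - 13.9458*j^2 - 9.1616*j + 3.8304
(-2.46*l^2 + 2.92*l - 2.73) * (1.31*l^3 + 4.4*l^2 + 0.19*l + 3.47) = -3.2226*l^5 - 6.9988*l^4 + 8.8043*l^3 - 19.9934*l^2 + 9.6137*l - 9.4731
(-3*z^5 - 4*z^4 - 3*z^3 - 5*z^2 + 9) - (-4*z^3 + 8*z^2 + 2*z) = -3*z^5 - 4*z^4 + z^3 - 13*z^2 - 2*z + 9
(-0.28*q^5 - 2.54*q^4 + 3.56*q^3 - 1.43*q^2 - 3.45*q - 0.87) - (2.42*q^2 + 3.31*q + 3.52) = -0.28*q^5 - 2.54*q^4 + 3.56*q^3 - 3.85*q^2 - 6.76*q - 4.39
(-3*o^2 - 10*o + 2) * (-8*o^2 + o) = 24*o^4 + 77*o^3 - 26*o^2 + 2*o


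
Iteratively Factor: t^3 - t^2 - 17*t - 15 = (t + 3)*(t^2 - 4*t - 5) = (t + 1)*(t + 3)*(t - 5)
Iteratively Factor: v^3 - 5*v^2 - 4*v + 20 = (v - 2)*(v^2 - 3*v - 10) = (v - 5)*(v - 2)*(v + 2)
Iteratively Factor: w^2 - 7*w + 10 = (w - 2)*(w - 5)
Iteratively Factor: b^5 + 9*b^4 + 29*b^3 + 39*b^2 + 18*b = (b + 2)*(b^4 + 7*b^3 + 15*b^2 + 9*b) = (b + 1)*(b + 2)*(b^3 + 6*b^2 + 9*b) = (b + 1)*(b + 2)*(b + 3)*(b^2 + 3*b) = (b + 1)*(b + 2)*(b + 3)^2*(b)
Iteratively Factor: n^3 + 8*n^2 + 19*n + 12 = (n + 1)*(n^2 + 7*n + 12) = (n + 1)*(n + 4)*(n + 3)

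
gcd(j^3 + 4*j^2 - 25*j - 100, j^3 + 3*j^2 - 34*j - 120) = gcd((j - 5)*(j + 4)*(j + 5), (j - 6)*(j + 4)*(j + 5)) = j^2 + 9*j + 20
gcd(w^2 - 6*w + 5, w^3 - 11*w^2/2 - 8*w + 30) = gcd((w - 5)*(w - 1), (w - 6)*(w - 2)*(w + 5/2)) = 1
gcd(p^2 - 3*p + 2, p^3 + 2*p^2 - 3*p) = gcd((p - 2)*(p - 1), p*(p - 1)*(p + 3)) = p - 1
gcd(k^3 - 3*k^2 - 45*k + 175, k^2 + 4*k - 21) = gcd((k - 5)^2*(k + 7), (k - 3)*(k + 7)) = k + 7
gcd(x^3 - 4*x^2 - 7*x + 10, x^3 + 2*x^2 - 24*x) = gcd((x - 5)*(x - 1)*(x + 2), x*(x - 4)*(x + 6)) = 1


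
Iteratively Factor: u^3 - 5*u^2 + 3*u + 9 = (u + 1)*(u^2 - 6*u + 9) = (u - 3)*(u + 1)*(u - 3)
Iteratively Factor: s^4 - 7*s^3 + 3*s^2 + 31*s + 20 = (s + 1)*(s^3 - 8*s^2 + 11*s + 20) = (s - 4)*(s + 1)*(s^2 - 4*s - 5) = (s - 5)*(s - 4)*(s + 1)*(s + 1)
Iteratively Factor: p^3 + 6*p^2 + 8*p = (p + 2)*(p^2 + 4*p) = p*(p + 2)*(p + 4)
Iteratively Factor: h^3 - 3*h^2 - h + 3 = (h - 1)*(h^2 - 2*h - 3) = (h - 1)*(h + 1)*(h - 3)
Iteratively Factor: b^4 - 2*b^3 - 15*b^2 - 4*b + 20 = (b - 1)*(b^3 - b^2 - 16*b - 20) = (b - 1)*(b + 2)*(b^2 - 3*b - 10) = (b - 5)*(b - 1)*(b + 2)*(b + 2)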